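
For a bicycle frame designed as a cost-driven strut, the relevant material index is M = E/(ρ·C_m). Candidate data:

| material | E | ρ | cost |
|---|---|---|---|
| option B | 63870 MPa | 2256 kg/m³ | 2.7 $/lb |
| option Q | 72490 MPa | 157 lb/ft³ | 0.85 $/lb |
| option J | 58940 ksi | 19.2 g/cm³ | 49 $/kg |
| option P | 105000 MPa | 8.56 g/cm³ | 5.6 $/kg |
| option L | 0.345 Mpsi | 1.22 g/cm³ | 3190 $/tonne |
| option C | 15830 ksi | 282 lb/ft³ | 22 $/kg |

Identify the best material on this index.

option Q

Putting every candidate on a common basis:
  option B: E = 63.87 GPa, ρ = 2256 kg/m³, cost = 5.952 $/kg
  option Q: E = 72.49 GPa, ρ = 2515 kg/m³, cost = 1.874 $/kg
  option J: E = 406.4 GPa, ρ = 19200 kg/m³, cost = 49.00 $/kg
  option P: E = 105.0 GPa, ρ = 8560 kg/m³, cost = 5.600 $/kg
  option L: E = 2.379 GPa, ρ = 1220 kg/m³, cost = 3.190 $/kg
  option C: E = 109.1 GPa, ρ = 4517 kg/m³, cost = 22.00 $/kg
  option Q: M = 15.4 MN·m per $
  option B: M = 4.76 MN·m per $
  option P: M = 2.19 MN·m per $
  option C: M = 1.10 MN·m per $
  option L: M = 0.611 MN·m per $
  option J: M = 0.432 MN·m per $
Highest index: option Q.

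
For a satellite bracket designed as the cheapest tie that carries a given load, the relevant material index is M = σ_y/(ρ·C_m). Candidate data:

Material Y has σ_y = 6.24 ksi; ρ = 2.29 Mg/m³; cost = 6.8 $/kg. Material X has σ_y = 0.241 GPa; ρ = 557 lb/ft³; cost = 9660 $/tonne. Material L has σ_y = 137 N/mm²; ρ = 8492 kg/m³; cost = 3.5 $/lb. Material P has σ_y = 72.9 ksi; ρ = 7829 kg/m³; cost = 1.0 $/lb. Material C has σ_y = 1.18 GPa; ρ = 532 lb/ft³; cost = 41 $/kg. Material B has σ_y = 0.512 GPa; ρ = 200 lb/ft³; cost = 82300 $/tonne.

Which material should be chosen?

In SI units:
  material Y: σ_y = 43.02 MPa, ρ = 2290 kg/m³, cost = 6.800 $/kg
  material X: σ_y = 241.0 MPa, ρ = 8922 kg/m³, cost = 9.660 $/kg
  material L: σ_y = 137.0 MPa, ρ = 8492 kg/m³, cost = 7.716 $/kg
  material P: σ_y = 502.6 MPa, ρ = 7829 kg/m³, cost = 2.205 $/kg
  material C: σ_y = 1180 MPa, ρ = 8522 kg/m³, cost = 41.00 $/kg
  material B: σ_y = 512.0 MPa, ρ = 3204 kg/m³, cost = 82.30 $/kg
  material P: M = 29.1 kN·m per $
  material C: M = 3.38 kN·m per $
  material X: M = 2.80 kN·m per $
  material Y: M = 2.76 kN·m per $
  material L: M = 2.09 kN·m per $
  material B: M = 1.94 kN·m per $
Highest index: material P.

material P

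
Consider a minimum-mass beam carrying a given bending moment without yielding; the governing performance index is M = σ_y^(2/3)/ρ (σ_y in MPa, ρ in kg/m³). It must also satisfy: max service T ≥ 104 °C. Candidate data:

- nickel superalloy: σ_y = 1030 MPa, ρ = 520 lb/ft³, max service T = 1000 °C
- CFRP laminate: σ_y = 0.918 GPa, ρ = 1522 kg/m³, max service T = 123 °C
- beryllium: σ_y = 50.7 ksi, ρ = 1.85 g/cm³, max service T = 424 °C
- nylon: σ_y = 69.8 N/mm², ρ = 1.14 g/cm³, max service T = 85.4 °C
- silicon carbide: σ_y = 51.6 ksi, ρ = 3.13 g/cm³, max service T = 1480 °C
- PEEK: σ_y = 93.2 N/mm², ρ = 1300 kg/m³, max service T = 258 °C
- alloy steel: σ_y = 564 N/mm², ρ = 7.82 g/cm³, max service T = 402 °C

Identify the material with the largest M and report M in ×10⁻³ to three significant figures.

Screen on constraints: max service T ≥ 104 °C. Survivors: nickel superalloy, CFRP laminate, beryllium, silicon carbide, PEEK, alloy steel.
Putting every candidate on a common basis:
  nickel superalloy: σ_y = 1030 MPa, ρ = 8330 kg/m³
  CFRP laminate: σ_y = 918.0 MPa, ρ = 1522 kg/m³
  beryllium: σ_y = 349.6 MPa, ρ = 1850 kg/m³
  silicon carbide: σ_y = 355.8 MPa, ρ = 3130 kg/m³
  PEEK: σ_y = 93.20 MPa, ρ = 1300 kg/m³
  alloy steel: σ_y = 564.0 MPa, ρ = 7820 kg/m³
  CFRP laminate: M = 62.1×10⁻³
  beryllium: M = 26.8×10⁻³
  silicon carbide: M = 16.0×10⁻³
  PEEK: M = 15.8×10⁻³
  nickel superalloy: M = 12.2×10⁻³
  alloy steel: M = 8.73×10⁻³
CFRP laminate has the largest M.

CFRP laminate, M = 62.1×10⁻³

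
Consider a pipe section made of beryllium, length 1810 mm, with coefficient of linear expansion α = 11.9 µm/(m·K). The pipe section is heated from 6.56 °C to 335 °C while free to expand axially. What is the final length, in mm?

ΔT = 335 − 6.56 = 328.4 K.
ΔL = α·L₀·ΔT = 11.9×10⁻⁶ × 1810 mm × 328.4 K = 7.07 mm.
L = L₀ + ΔL = 1810 + 7.07 = 1817.1 mm.

1817.1 mm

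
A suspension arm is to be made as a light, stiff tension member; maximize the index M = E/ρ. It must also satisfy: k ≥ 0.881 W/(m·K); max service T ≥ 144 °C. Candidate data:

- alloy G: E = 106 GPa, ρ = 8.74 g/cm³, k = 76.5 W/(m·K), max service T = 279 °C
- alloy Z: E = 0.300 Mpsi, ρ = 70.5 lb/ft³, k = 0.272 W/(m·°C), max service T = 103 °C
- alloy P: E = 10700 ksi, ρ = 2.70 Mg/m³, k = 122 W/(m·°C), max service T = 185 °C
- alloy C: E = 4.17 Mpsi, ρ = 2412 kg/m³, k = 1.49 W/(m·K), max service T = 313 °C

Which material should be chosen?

alloy P

Screen on constraints: k ≥ 0.881 W/(m·K); max service T ≥ 144 °C. Survivors: alloy G, alloy P, alloy C.
After converting to SI:
  alloy G: E = 106.0 GPa, ρ = 8740 kg/m³
  alloy P: E = 73.77 GPa, ρ = 2700 kg/m³
  alloy C: E = 28.75 GPa, ρ = 2412 kg/m³
  alloy P: M = 27.3 MN·m/kg
  alloy G: M = 12.1 MN·m/kg
  alloy C: M = 11.9 MN·m/kg
The maximum is for alloy P.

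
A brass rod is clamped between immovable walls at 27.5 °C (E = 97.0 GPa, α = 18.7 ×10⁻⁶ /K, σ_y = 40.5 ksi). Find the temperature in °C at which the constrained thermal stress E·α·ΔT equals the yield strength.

σ_y = 40.5 ksi = 279.2 MPa.
E·α·ΔT = 279.2 MPa ⇒ ΔT = 279.2 / (97.00×10³ × 18.7×10⁻⁶) = 153.9 K.
T = 27.5 + 153.9 = 181.4 °C.

181 °C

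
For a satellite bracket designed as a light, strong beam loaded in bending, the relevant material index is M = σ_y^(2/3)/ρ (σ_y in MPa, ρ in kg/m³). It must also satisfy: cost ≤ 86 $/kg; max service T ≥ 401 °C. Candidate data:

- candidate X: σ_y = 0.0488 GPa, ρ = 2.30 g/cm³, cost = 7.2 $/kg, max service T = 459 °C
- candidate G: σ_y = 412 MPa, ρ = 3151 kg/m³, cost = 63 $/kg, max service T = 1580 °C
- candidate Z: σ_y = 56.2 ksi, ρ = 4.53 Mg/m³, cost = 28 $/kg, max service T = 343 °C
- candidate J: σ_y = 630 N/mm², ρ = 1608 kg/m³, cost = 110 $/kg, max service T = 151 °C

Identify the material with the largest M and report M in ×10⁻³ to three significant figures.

candidate G, M = 17.6×10⁻³

Screen on constraints: cost ≤ 86 $/kg; max service T ≥ 401 °C. Survivors: candidate X, candidate G.
Normalizing units and computing the index:
  candidate X: σ_y = 48.80 MPa, ρ = 2300 kg/m³
  candidate G: σ_y = 412.0 MPa, ρ = 3151 kg/m³
  candidate G: M = 17.6×10⁻³
  candidate X: M = 5.81×10⁻³
The maximum is for candidate G.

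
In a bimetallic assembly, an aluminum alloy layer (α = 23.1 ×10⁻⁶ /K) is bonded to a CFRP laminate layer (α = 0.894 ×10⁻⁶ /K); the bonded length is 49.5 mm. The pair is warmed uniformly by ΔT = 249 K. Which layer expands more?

aluminum alloy

α(aluminum alloy) = 23.1×10⁻⁶/K vs α(CFRP laminate) = 0.894×10⁻⁶/K.
Higher α expands more for the same ΔT: aluminum alloy.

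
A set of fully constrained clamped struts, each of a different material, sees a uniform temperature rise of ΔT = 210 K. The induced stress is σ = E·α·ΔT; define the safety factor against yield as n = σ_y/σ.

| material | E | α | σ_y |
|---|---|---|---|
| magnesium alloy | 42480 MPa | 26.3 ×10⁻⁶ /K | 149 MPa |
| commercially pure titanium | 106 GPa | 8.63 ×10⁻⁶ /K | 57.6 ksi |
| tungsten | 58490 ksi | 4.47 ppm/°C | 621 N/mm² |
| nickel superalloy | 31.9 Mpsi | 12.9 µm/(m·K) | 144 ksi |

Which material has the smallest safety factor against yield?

Converting E to GPa, α to ×10⁻⁶/K, σ_y to MPa, then σ and n for each:
  magnesium alloy: E = 42.48, α = 26.3, σ_y = 149.0 → σ = 235 MPa, n = 0.635
  commercially pure titanium: E = 106.0, α = 8.63, σ_y = 397.1 → σ = 192 MPa, n = 2.07
  tungsten: E = 403.3, α = 4.47, σ_y = 621.0 → σ = 379 MPa, n = 1.64
  nickel superalloy: E = 219.9, α = 12.9, σ_y = 992.8 → σ = 596 MPa, n = 1.67
The minimum is magnesium alloy at n = 0.635.

magnesium alloy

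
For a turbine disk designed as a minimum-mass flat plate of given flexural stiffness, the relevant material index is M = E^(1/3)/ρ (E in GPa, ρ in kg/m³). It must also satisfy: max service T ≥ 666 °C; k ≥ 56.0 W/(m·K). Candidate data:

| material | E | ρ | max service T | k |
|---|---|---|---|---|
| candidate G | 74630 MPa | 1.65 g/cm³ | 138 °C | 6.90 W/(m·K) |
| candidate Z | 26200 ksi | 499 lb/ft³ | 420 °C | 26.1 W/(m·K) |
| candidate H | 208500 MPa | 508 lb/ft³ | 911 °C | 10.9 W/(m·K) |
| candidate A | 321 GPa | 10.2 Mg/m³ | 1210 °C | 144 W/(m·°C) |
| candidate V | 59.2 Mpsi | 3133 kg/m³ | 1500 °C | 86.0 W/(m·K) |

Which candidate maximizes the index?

Screen on constraints: max service T ≥ 666 °C; k ≥ 56.0 W/(m·K). Survivors: candidate A, candidate V.
After converting to SI:
  candidate A: E = 321.0 GPa, ρ = 10200 kg/m³
  candidate V: E = 408.2 GPa, ρ = 3133 kg/m³
  candidate V: M = 2.37×10⁻³
  candidate A: M = 0.671×10⁻³
The maximum is for candidate V.

candidate V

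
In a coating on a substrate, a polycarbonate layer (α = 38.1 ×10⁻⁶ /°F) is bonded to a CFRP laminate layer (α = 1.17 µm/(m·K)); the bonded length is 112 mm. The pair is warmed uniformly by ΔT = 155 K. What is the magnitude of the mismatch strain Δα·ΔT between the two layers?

0.0104

polycarbonate: α = 38.1×10⁻⁶/°F × 9/5 = 68.6×10⁻⁶/K.
Δα = |68.6 − 1.17|×10⁻⁶/K = 67.4×10⁻⁶/K.
Mismatch strain = Δα·ΔT = 67.4×10⁻⁶ × 155.0 = 0.0104.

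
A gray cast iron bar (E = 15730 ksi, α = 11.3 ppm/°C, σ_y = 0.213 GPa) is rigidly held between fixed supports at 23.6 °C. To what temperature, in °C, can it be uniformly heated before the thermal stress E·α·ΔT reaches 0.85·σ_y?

E = 15730 ksi = 108.5 GPa.
σ_y = 0.213 GPa = 213.0 MPa.
E·α·ΔT = 181.0 MPa ⇒ ΔT = 181.0 / (108.5×10³ × 11.3×10⁻⁶) = 147.7 K.
T = 23.6 + 147.7 = 171.3 °C.

171 °C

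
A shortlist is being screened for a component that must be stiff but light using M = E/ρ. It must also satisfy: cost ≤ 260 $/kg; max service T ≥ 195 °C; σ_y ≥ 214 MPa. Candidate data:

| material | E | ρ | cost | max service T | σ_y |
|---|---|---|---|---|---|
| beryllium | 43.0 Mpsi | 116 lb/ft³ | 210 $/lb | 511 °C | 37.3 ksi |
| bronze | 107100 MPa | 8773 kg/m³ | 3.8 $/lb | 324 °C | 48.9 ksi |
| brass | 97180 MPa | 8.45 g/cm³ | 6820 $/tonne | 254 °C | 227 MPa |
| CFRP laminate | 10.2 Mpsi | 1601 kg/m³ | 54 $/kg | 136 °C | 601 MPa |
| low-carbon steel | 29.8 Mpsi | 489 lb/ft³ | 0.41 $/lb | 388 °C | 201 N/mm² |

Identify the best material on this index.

bronze

Screen on constraints: cost ≤ 260 $/kg; max service T ≥ 195 °C; σ_y ≥ 214 MPa. Survivors: bronze, brass.
Convert each candidate to consistent units, then evaluate M:
  bronze: E = 107.1 GPa, ρ = 8773 kg/m³
  brass: E = 97.18 GPa, ρ = 8450 kg/m³
  bronze: M = 12.2 MN·m/kg
  brass: M = 11.5 MN·m/kg
The maximum is for bronze.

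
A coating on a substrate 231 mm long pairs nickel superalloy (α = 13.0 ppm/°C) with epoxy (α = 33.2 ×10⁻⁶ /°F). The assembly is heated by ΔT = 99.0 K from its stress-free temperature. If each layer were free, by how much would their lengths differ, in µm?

1070 µm

epoxy: α = 33.2×10⁻⁶/°F × 9/5 = 59.8×10⁻⁶/K.
Δα = |13.0 − 59.8|×10⁻⁶/K = 46.8×10⁻⁶/K.
ΔL_mismatch = Δα·L·ΔT = 46.8×10⁻⁶ × 231.0 mm × 99.0 K = 1070 µm.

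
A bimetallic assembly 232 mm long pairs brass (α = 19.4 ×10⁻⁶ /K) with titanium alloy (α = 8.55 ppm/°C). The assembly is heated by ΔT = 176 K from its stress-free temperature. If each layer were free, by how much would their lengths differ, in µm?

443 µm

Δα = |19.4 − 8.55|×10⁻⁶/K = 10.8×10⁻⁶/K.
ΔL_mismatch = Δα·L·ΔT = 10.8×10⁻⁶ × 232.0 mm × 176.0 K = 443 µm.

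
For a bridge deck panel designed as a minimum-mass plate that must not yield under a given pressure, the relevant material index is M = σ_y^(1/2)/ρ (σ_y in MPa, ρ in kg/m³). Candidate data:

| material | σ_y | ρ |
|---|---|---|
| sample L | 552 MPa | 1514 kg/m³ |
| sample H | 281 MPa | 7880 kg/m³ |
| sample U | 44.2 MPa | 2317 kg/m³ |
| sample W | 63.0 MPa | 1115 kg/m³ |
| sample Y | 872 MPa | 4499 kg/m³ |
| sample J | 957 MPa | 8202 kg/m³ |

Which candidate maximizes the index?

Computing M directly (units already consistent):
  sample L: M = 15.5×10⁻³
  sample W: M = 7.12×10⁻³
  sample Y: M = 6.56×10⁻³
  sample J: M = 3.77×10⁻³
  sample U: M = 2.87×10⁻³
  sample H: M = 2.13×10⁻³
Sample L ranks first.

sample L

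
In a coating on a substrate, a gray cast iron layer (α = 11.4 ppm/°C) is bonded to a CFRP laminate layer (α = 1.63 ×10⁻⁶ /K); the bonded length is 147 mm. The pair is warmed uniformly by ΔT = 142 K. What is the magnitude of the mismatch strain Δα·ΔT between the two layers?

1.39×10⁻³

Δα = |11.4 − 1.63|×10⁻⁶/K = 9.77×10⁻⁶/K.
Mismatch strain = Δα·ΔT = 9.77×10⁻⁶ × 142.0 = 1.39×10⁻³.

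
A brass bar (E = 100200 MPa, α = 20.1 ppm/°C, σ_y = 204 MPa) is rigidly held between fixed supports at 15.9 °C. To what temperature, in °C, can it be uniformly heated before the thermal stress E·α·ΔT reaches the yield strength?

117 °C

E = 100200 MPa = 100.2 GPa.
E·α·ΔT = 204.0 MPa ⇒ ΔT = 204.0 / (100.2×10³ × 20.1×10⁻⁶) = 101.3 K.
T = 15.9 + 101.3 = 117.2 °C.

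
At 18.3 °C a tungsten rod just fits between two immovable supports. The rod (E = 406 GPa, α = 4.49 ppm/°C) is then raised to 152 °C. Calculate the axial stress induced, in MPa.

ΔT = 133.7 K. Constrained thermal stress σ = E·α·ΔT = 406.0×10³ MPa × 4.49×10⁻⁶ × 133.7 = 244 MPa (compressive).

244 MPa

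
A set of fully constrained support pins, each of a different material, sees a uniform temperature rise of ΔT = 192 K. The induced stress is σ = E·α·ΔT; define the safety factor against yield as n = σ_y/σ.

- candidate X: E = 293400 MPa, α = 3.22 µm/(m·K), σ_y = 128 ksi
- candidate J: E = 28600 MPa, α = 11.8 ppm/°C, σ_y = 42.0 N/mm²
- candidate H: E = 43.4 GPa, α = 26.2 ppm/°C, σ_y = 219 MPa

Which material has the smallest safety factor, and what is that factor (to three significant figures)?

candidate J, n = 0.648

Converting E to GPa, α to ×10⁻⁶/K, σ_y to MPa, then σ and n for each:
  candidate X: E = 293.4, α = 3.22, σ_y = 882.5 → σ = 181 MPa, n = 4.87
  candidate J: E = 28.60, α = 11.8, σ_y = 42.00 → σ = 64.8 MPa, n = 0.648
  candidate H: E = 43.40, α = 26.2, σ_y = 219.0 → σ = 218 MPa, n = 1.00
The minimum is candidate J at n = 0.648.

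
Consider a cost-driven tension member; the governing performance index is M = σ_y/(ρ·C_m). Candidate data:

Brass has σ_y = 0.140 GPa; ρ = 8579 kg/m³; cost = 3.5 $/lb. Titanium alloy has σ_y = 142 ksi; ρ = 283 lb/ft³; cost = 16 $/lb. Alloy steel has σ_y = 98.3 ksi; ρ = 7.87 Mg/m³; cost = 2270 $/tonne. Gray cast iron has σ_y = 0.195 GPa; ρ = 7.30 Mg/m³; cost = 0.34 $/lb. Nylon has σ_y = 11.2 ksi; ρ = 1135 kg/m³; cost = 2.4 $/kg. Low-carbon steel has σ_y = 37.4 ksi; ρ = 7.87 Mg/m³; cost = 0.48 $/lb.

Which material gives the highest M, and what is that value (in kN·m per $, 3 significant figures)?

Convert each candidate to consistent units, then evaluate M:
  brass: σ_y = 140.0 MPa, ρ = 8579 kg/m³, cost = 7.716 $/kg
  titanium alloy: σ_y = 979.1 MPa, ρ = 4533 kg/m³, cost = 35.27 $/kg
  alloy steel: σ_y = 677.8 MPa, ρ = 7870 kg/m³, cost = 2.270 $/kg
  gray cast iron: σ_y = 195.0 MPa, ρ = 7300 kg/m³, cost = 0.7496 $/kg
  nylon: σ_y = 77.22 MPa, ρ = 1135 kg/m³, cost = 2.400 $/kg
  low-carbon steel: σ_y = 257.9 MPa, ρ = 7870 kg/m³, cost = 1.058 $/kg
  alloy steel: M = 37.9 kN·m per $
  gray cast iron: M = 35.6 kN·m per $
  low-carbon steel: M = 31.0 kN·m per $
  nylon: M = 28.3 kN·m per $
  titanium alloy: M = 6.12 kN·m per $
  brass: M = 2.11 kN·m per $
Alloy steel ranks first.

alloy steel, M = 37.9 kN·m per $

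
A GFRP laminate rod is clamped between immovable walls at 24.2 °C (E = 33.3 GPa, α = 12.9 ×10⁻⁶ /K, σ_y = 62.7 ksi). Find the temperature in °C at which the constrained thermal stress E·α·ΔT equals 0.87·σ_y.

900 °C

σ_y = 62.7 ksi = 432.3 MPa.
E·α·ΔT = 376.1 MPa ⇒ ΔT = 376.1 / (33.30×10³ × 12.9×10⁻⁶) = 875.5 K.
T = 24.2 + 875.5 = 899.7 °C.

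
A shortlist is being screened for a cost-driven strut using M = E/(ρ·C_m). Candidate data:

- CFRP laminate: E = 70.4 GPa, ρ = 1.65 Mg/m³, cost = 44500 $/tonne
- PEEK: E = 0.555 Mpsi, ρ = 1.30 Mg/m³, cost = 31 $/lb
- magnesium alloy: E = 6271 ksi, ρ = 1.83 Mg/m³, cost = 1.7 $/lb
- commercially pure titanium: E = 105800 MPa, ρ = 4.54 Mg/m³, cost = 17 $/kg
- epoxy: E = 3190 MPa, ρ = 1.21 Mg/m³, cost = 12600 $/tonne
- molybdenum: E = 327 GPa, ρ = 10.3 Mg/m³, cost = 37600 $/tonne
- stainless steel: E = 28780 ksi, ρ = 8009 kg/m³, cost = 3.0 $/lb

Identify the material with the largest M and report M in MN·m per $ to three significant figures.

Convert each candidate to consistent units, then evaluate M:
  CFRP laminate: E = 70.40 GPa, ρ = 1650 kg/m³, cost = 44.50 $/kg
  PEEK: E = 3.827 GPa, ρ = 1300 kg/m³, cost = 68.34 $/kg
  magnesium alloy: E = 43.24 GPa, ρ = 1830 kg/m³, cost = 3.748 $/kg
  commercially pure titanium: E = 105.8 GPa, ρ = 4540 kg/m³, cost = 17.00 $/kg
  epoxy: E = 3.190 GPa, ρ = 1210 kg/m³, cost = 12.60 $/kg
  molybdenum: E = 327.0 GPa, ρ = 10300 kg/m³, cost = 37.60 $/kg
  stainless steel: E = 198.4 GPa, ρ = 8009 kg/m³, cost = 6.614 $/kg
  magnesium alloy: M = 6.30 MN·m per $
  stainless steel: M = 3.75 MN·m per $
  commercially pure titanium: M = 1.37 MN·m per $
  CFRP laminate: M = 0.959 MN·m per $
  molybdenum: M = 0.844 MN·m per $
  epoxy: M = 0.209 MN·m per $
  PEEK: M = 0.0431 MN·m per $
Magnesium alloy has the largest M.

magnesium alloy, M = 6.30 MN·m per $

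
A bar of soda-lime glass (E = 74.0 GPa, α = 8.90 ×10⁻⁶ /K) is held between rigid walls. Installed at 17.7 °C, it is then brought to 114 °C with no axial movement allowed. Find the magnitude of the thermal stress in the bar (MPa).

63.4 MPa

ΔT = 96.30 K. Constrained thermal stress σ = E·α·ΔT = 74.00×10³ MPa × 8.90×10⁻⁶ × 96.30 = 63.4 MPa (compressive).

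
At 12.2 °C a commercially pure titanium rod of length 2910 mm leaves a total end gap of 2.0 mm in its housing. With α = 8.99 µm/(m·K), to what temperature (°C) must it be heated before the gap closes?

α·L₀·ΔT = 2.0 mm ⇒ ΔT = 2.0 / (8.99×10⁻⁶ × 2910.0) = 76.45 K.
T = 12.2 + 76.45 = 88.65 °C.

88.6 °C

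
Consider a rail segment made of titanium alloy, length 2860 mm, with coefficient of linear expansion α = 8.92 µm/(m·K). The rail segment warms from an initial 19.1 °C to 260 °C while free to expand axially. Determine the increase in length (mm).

6.15 mm

ΔT = 260 − 19.1 = 240.9 K.
ΔL = α·L₀·ΔT = 8.92×10⁻⁶ × 2860 mm × 240.9 K = 6.15 mm.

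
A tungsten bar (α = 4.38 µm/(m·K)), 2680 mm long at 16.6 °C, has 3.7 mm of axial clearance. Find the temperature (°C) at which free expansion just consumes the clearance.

α·L₀·ΔT = 3.7 mm ⇒ ΔT = 3.7 / (4.38×10⁻⁶ × 2680.0) = 315.2 K.
T = 16.6 + 315.2 = 331.8 °C.

332 °C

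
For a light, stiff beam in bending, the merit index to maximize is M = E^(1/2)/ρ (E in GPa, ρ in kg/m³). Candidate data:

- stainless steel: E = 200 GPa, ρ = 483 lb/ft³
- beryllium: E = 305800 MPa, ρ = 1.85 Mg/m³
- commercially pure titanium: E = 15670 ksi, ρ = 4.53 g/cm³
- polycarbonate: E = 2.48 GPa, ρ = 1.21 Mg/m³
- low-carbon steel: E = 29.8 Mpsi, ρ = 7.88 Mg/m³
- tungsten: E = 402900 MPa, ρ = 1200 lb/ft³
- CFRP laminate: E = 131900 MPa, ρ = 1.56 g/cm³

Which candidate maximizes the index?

beryllium

In SI units:
  stainless steel: E = 200.0 GPa, ρ = 7737 kg/m³
  beryllium: E = 305.8 GPa, ρ = 1850 kg/m³
  commercially pure titanium: E = 108.0 GPa, ρ = 4530 kg/m³
  polycarbonate: E = 2.480 GPa, ρ = 1210 kg/m³
  low-carbon steel: E = 205.5 GPa, ρ = 7880 kg/m³
  tungsten: E = 402.9 GPa, ρ = 19220 kg/m³
  CFRP laminate: E = 131.9 GPa, ρ = 1560 kg/m³
  beryllium: M = 9.45×10⁻³
  CFRP laminate: M = 7.36×10⁻³
  commercially pure titanium: M = 2.29×10⁻³
  stainless steel: M = 1.83×10⁻³
  low-carbon steel: M = 1.82×10⁻³
  polycarbonate: M = 1.30×10⁻³
  tungsten: M = 1.04×10⁻³
Beryllium has the largest M.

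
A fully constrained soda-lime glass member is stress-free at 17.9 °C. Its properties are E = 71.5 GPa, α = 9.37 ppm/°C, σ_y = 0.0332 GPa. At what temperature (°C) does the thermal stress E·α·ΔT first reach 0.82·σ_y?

58.5 °C

σ_y = 0.0332 GPa = 33.20 MPa.
E·α·ΔT = 27.22 MPa ⇒ ΔT = 27.22 / (71.50×10³ × 9.37×10⁻⁶) = 40.64 K.
T = 17.9 + 40.64 = 58.54 °C.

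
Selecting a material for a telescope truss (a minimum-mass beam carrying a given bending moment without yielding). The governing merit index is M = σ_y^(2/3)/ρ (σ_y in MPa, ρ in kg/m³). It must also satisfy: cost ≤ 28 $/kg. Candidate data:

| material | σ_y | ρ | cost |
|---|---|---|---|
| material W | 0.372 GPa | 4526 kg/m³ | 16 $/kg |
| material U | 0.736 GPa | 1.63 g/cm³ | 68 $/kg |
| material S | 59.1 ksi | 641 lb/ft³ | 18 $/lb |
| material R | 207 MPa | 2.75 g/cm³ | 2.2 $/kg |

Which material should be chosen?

material R

Screen on constraints: cost ≤ 28 $/kg. Survivors: material W, material R.
Normalizing units and computing the index:
  material W: σ_y = 372.0 MPa, ρ = 4526 kg/m³
  material R: σ_y = 207.0 MPa, ρ = 2750 kg/m³
  material R: M = 12.7×10⁻³
  material W: M = 11.4×10⁻³
The maximum is for material R.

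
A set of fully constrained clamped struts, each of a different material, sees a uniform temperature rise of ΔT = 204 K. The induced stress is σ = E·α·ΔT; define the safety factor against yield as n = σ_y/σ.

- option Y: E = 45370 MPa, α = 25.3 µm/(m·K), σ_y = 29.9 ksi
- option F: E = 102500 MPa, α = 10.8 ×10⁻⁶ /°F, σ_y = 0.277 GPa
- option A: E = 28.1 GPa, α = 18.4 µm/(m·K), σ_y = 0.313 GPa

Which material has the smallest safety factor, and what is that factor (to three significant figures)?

In consistent units (E in GPa, α in ×10⁻⁶/K, σ_y in MPa):
  option Y: E = 45.37, α = 25.3, σ_y = 206.2 → σ = 234 MPa, n = 0.880
  option F: E = 102.5, α = 19.4, σ_y = 277.0 → σ = 406 MPa, n = 0.681
  option A: E = 28.10, α = 18.4, σ_y = 313.0 → σ = 105 MPa, n = 2.97
Option F has the lowest safety factor, n = 0.681.

option F, n = 0.681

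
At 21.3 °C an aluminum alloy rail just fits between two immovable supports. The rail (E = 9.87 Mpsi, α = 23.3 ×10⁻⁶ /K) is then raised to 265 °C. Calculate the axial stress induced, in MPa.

386 MPa

E = 9.87 Mpsi = 68.05 GPa.
ΔT = 243.7 K. Constrained thermal stress σ = E·α·ΔT = 68.05×10³ MPa × 23.3×10⁻⁶ × 243.7 = 386 MPa (compressive).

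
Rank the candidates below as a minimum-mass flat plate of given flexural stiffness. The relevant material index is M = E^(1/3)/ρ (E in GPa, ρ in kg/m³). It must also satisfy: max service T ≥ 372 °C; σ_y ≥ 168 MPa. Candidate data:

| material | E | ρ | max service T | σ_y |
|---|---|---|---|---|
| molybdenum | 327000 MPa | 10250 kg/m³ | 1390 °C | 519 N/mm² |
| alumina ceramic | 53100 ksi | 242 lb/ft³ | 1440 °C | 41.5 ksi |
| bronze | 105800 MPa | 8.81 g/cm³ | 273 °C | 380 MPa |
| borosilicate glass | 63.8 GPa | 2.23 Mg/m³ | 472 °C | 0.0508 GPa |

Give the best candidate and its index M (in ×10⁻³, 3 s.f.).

alumina ceramic, M = 1.85×10⁻³

Screen on constraints: max service T ≥ 372 °C; σ_y ≥ 168 MPa. Survivors: molybdenum, alumina ceramic.
In SI units:
  molybdenum: E = 327.0 GPa, ρ = 10250 kg/m³
  alumina ceramic: E = 366.1 GPa, ρ = 3876 kg/m³
  alumina ceramic: M = 1.85×10⁻³
  molybdenum: M = 0.672×10⁻³
The maximum is for alumina ceramic.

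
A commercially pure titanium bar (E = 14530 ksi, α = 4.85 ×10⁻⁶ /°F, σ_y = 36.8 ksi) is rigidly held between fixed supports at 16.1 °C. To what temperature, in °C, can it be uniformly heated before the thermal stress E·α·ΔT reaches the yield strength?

306 °C

E = 14530 ksi = 100.2 GPa.
α = 4.85×10⁻⁶/°F × 9/5 = 8.73×10⁻⁶/K.
σ_y = 36.8 ksi = 253.7 MPa.
E·α·ΔT = 253.7 MPa ⇒ ΔT = 253.7 / (100.2×10³ × 8.73×10⁻⁶) = 290.1 K.
T = 16.1 + 290.1 = 306.2 °C.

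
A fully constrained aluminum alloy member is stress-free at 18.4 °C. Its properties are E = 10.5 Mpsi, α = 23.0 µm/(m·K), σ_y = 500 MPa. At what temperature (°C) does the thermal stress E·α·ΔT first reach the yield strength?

319 °C

E = 10.5 Mpsi = 72.39 GPa.
E·α·ΔT = 500.0 MPa ⇒ ΔT = 500.0 / (72.39×10³ × 23.0×10⁻⁶) = 300.3 K.
T = 18.4 + 300.3 = 318.7 °C.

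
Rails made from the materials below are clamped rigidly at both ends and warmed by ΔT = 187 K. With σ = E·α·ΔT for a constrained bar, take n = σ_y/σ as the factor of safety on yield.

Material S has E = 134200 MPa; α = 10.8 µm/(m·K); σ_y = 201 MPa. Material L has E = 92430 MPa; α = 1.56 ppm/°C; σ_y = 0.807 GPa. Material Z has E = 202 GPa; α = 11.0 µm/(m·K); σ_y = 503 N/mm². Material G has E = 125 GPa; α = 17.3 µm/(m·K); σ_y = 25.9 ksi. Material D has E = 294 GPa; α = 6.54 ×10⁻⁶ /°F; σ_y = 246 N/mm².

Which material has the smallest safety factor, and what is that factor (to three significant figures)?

material D, n = 0.380

In consistent units (E in GPa, α in ×10⁻⁶/K, σ_y in MPa):
  material S: E = 134.2, α = 10.8, σ_y = 201.0 → σ = 271 MPa, n = 0.742
  material L: E = 92.43, α = 1.56, σ_y = 807.0 → σ = 27.0 MPa, n = 29.9
  material Z: E = 202.0, α = 11.0, σ_y = 503.0 → σ = 416 MPa, n = 1.21
  material G: E = 125.0, α = 17.3, σ_y = 178.6 → σ = 404 MPa, n = 0.442
  material D: E = 294.0, α = 11.8, σ_y = 246.0 → σ = 647 MPa, n = 0.380
The minimum is material D at n = 0.380.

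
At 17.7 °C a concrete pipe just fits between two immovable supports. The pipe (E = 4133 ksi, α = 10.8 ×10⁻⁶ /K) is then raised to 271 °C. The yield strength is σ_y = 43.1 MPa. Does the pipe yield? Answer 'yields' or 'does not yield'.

yields

E = 4133 ksi = 28.50 GPa.
ΔT = 253.3 K. Constrained thermal stress σ = E·α·ΔT = 28.50×10³ MPa × 10.8×10⁻⁶ × 253.3 = 78.0 MPa (compressive).
Compare to σ_y = 43.1 MPa: σ ≥ σ_y, so it yields.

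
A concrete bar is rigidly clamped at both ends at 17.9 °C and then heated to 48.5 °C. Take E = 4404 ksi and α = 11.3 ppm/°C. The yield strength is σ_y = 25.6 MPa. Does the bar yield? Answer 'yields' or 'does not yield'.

does not yield

E = 4404 ksi = 30.36 GPa.
ΔT = 30.60 K. Constrained thermal stress σ = E·α·ΔT = 30.36×10³ MPa × 11.3×10⁻⁶ × 30.60 = 10.5 MPa (compressive).
Compare to σ_y = 25.6 MPa: σ < σ_y, so it does not yield.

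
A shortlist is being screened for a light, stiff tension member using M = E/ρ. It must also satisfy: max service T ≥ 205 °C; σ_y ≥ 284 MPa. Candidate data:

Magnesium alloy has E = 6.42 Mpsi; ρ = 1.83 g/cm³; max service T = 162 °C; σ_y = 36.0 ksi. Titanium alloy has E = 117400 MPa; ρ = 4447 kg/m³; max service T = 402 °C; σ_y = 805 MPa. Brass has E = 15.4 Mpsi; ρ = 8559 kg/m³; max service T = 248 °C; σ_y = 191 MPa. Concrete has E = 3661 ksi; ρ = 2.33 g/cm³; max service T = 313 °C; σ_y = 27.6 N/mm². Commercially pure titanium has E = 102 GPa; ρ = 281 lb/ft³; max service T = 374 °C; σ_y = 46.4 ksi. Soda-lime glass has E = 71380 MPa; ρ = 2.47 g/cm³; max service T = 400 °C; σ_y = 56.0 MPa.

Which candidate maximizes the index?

titanium alloy

Screen on constraints: max service T ≥ 205 °C; σ_y ≥ 284 MPa. Survivors: titanium alloy, commercially pure titanium.
In SI units:
  titanium alloy: E = 117.4 GPa, ρ = 4447 kg/m³
  commercially pure titanium: E = 102.0 GPa, ρ = 4501 kg/m³
  titanium alloy: M = 26.4 MN·m/kg
  commercially pure titanium: M = 22.7 MN·m/kg
The maximum is for titanium alloy.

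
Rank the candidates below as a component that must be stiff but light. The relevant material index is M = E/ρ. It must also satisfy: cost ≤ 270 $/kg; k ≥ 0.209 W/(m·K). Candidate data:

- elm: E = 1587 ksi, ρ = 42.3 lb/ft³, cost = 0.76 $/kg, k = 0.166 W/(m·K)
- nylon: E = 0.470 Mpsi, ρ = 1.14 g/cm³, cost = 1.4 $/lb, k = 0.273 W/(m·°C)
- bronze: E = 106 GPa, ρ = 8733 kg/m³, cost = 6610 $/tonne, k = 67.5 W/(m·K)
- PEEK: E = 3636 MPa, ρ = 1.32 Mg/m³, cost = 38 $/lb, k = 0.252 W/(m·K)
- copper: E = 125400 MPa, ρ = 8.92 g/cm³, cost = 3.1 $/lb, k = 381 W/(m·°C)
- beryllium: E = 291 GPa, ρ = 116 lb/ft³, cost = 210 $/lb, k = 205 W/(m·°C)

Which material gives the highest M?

Screen on constraints: cost ≤ 270 $/kg; k ≥ 0.209 W/(m·K). Survivors: nylon, bronze, PEEK, copper.
Convert each candidate to consistent units, then evaluate M:
  nylon: E = 3.241 GPa, ρ = 1140 kg/m³
  bronze: E = 106.0 GPa, ρ = 8733 kg/m³
  PEEK: E = 3.636 GPa, ρ = 1320 kg/m³
  copper: E = 125.4 GPa, ρ = 8920 kg/m³
  copper: M = 14.1 MN·m/kg
  bronze: M = 12.1 MN·m/kg
  nylon: M = 2.84 MN·m/kg
  PEEK: M = 2.75 MN·m/kg
Copper has the largest M.

copper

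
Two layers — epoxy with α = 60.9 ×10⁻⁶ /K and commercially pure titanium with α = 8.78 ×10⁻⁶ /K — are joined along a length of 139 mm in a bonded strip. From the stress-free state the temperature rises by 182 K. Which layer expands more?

epoxy

α(epoxy) = 60.9×10⁻⁶/K vs α(commercially pure titanium) = 8.78×10⁻⁶/K.
Higher α expands more for the same ΔT: epoxy.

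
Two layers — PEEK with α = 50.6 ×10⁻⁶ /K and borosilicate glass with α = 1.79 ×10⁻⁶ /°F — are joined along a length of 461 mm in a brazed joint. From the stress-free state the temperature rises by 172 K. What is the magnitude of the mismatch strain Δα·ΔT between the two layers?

8.15×10⁻³

borosilicate glass: α = 1.79×10⁻⁶/°F × 9/5 = 3.22×10⁻⁶/K.
Δα = |50.6 − 3.22|×10⁻⁶/K = 47.4×10⁻⁶/K.
Mismatch strain = Δα·ΔT = 47.4×10⁻⁶ × 172.0 = 8.15×10⁻³.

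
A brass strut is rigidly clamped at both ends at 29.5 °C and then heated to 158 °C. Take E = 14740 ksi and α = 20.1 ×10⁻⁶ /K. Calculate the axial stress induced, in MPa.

262 MPa

E = 14740 ksi = 101.6 GPa.
ΔT = 128.5 K. Constrained thermal stress σ = E·α·ΔT = 101.6×10³ MPa × 20.1×10⁻⁶ × 128.5 = 262 MPa (compressive).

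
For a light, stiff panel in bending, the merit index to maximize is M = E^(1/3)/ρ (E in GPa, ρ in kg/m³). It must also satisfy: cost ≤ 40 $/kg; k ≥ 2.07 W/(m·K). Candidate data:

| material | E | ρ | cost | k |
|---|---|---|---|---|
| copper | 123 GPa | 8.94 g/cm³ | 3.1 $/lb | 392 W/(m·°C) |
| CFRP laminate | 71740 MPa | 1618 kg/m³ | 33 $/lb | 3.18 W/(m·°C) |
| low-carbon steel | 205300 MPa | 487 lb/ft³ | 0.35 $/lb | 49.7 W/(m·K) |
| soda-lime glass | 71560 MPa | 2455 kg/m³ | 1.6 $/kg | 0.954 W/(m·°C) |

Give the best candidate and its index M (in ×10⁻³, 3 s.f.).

Screen on constraints: cost ≤ 40 $/kg; k ≥ 2.07 W/(m·K). Survivors: copper, low-carbon steel.
After converting to SI:
  copper: E = 123.0 GPa, ρ = 8940 kg/m³
  low-carbon steel: E = 205.3 GPa, ρ = 7801 kg/m³
  low-carbon steel: M = 0.756×10⁻³
  copper: M = 0.556×10⁻³
Highest index: low-carbon steel.

low-carbon steel, M = 0.756×10⁻³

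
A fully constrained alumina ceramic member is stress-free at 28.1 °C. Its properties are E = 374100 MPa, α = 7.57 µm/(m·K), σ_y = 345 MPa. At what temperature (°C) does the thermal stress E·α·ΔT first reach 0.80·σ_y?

126 °C

E = 374100 MPa = 374.1 GPa.
E·α·ΔT = 276.0 MPa ⇒ ΔT = 276.0 / (374.1×10³ × 7.57×10⁻⁶) = 97.46 K.
T = 28.1 + 97.46 = 125.6 °C.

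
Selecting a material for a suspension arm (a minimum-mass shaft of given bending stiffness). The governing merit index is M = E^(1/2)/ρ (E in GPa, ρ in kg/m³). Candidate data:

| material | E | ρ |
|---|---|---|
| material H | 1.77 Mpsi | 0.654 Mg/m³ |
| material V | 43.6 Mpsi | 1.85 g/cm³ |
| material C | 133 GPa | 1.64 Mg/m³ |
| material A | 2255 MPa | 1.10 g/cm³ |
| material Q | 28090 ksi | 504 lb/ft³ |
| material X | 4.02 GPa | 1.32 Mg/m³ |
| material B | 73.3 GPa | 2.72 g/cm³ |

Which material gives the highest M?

material V

Convert each candidate to consistent units, then evaluate M:
  material H: E = 12.20 GPa, ρ = 654.0 kg/m³
  material V: E = 300.6 GPa, ρ = 1850 kg/m³
  material C: E = 133.0 GPa, ρ = 1640 kg/m³
  material A: E = 2.255 GPa, ρ = 1100 kg/m³
  material Q: E = 193.7 GPa, ρ = 8073 kg/m³
  material X: E = 4.020 GPa, ρ = 1320 kg/m³
  material B: E = 73.30 GPa, ρ = 2720 kg/m³
  material V: M = 9.37×10⁻³
  material C: M = 7.03×10⁻³
  material H: M = 5.34×10⁻³
  material B: M = 3.15×10⁻³
  material Q: M = 1.72×10⁻³
  material X: M = 1.52×10⁻³
  material A: M = 1.37×10⁻³
Material V ranks first.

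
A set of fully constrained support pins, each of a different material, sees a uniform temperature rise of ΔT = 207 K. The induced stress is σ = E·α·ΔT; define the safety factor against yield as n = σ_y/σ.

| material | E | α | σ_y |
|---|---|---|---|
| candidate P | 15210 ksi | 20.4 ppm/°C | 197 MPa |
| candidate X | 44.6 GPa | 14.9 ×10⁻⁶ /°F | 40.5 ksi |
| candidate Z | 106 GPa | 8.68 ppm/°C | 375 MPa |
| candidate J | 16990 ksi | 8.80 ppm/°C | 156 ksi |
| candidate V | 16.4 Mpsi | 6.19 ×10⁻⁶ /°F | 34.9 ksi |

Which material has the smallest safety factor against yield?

Converting E to GPa, α to ×10⁻⁶/K, σ_y to MPa, then σ and n for each:
  candidate P: E = 104.9, α = 20.4, σ_y = 197.0 → σ = 443 MPa, n = 0.445
  candidate X: E = 44.60, α = 26.8, σ_y = 279.2 → σ = 248 MPa, n = 1.13
  candidate Z: E = 106.0, α = 8.68, σ_y = 375.0 → σ = 190 MPa, n = 1.97
  candidate J: E = 117.1, α = 8.80, σ_y = 1076 → σ = 213 MPa, n = 5.04
  candidate V: E = 113.1, α = 11.1, σ_y = 240.6 → σ = 261 MPa, n = 0.923
Smallest n: candidate P with n = 0.445.

candidate P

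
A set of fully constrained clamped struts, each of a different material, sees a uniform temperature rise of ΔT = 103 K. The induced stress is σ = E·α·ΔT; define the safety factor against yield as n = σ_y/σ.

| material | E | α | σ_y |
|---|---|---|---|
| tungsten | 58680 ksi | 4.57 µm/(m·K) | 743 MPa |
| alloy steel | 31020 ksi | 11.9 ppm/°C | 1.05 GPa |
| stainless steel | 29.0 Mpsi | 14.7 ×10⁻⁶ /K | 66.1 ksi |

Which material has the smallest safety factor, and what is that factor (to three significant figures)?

With everything in SI (GPa, ×10⁻⁶/K, MPa):
  tungsten: E = 404.6, α = 4.57, σ_y = 743.0 → σ = 190 MPa, n = 3.90
  alloy steel: E = 213.9, α = 11.9, σ_y = 1050 → σ = 262 MPa, n = 4.01
  stainless steel: E = 199.9, α = 14.7, σ_y = 455.7 → σ = 303 MPa, n = 1.51
Stainless steel has the lowest safety factor, n = 1.51.

stainless steel, n = 1.51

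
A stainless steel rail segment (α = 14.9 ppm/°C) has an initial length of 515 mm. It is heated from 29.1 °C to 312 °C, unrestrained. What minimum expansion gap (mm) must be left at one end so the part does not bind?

ΔT = 312 − 29.1 = 282.9 K.
ΔL = α·L₀·ΔT = 14.9×10⁻⁶ × 515 mm × 282.9 K = 2.17 mm.

2.17 mm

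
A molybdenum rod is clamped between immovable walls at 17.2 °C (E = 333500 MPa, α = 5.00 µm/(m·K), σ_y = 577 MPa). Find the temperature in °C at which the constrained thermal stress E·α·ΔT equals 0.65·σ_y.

E = 333500 MPa = 333.5 GPa.
E·α·ΔT = 375.1 MPa ⇒ ΔT = 375.1 / (333.5×10³ × 5.00×10⁻⁶) = 224.9 K.
T = 17.2 + 224.9 = 242.1 °C.

242 °C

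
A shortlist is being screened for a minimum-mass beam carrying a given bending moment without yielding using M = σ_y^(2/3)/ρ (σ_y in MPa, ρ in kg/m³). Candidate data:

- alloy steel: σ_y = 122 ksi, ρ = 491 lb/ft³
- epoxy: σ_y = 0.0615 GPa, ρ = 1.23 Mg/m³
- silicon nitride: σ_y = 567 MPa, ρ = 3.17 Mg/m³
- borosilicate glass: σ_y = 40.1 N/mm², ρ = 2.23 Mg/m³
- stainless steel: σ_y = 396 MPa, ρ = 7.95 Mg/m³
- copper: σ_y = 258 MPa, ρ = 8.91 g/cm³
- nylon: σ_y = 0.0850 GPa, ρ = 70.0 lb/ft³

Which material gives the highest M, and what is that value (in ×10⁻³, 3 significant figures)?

silicon nitride, M = 21.6×10⁻³

In SI units:
  alloy steel: σ_y = 841.2 MPa, ρ = 7865 kg/m³
  epoxy: σ_y = 61.50 MPa, ρ = 1230 kg/m³
  silicon nitride: σ_y = 567.0 MPa, ρ = 3170 kg/m³
  borosilicate glass: σ_y = 40.10 MPa, ρ = 2230 kg/m³
  stainless steel: σ_y = 396.0 MPa, ρ = 7950 kg/m³
  copper: σ_y = 258.0 MPa, ρ = 8910 kg/m³
  nylon: σ_y = 85.00 MPa, ρ = 1121 kg/m³
  silicon nitride: M = 21.6×10⁻³
  nylon: M = 17.2×10⁻³
  epoxy: M = 12.7×10⁻³
  alloy steel: M = 11.3×10⁻³
  stainless steel: M = 6.78×10⁻³
  borosilicate glass: M = 5.25×10⁻³
  copper: M = 4.55×10⁻³
Silicon nitride ranks first.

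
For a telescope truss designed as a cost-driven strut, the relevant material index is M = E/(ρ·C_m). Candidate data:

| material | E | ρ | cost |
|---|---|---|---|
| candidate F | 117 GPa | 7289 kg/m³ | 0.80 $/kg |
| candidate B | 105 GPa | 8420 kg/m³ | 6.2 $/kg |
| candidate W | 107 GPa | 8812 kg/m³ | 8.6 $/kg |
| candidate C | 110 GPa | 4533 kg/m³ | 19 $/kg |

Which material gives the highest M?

candidate F

Computing M directly (units already consistent):
  candidate F: M = 20.1 MN·m per $
  candidate B: M = 2.01 MN·m per $
  candidate W: M = 1.41 MN·m per $
  candidate C: M = 1.28 MN·m per $
Highest index: candidate F.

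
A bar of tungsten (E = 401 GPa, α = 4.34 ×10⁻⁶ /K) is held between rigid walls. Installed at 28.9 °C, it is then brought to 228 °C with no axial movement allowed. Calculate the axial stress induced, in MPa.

ΔT = 199.1 K. Constrained thermal stress σ = E·α·ΔT = 401.0×10³ MPa × 4.34×10⁻⁶ × 199.1 = 347 MPa (compressive).

347 MPa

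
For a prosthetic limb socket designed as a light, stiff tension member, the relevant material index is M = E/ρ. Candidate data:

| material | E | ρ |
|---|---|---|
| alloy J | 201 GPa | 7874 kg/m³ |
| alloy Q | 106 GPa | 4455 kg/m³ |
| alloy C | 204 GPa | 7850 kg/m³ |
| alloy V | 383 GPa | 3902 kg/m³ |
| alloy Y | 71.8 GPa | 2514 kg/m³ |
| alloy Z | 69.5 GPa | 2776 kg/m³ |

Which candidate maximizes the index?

alloy V

Evaluate M for each candidate:
  alloy V: M = 98.2 MN·m/kg
  alloy Y: M = 28.6 MN·m/kg
  alloy C: M = 26.0 MN·m/kg
  alloy J: M = 25.5 MN·m/kg
  alloy Z: M = 25.0 MN·m/kg
  alloy Q: M = 23.8 MN·m/kg
Highest index: alloy V.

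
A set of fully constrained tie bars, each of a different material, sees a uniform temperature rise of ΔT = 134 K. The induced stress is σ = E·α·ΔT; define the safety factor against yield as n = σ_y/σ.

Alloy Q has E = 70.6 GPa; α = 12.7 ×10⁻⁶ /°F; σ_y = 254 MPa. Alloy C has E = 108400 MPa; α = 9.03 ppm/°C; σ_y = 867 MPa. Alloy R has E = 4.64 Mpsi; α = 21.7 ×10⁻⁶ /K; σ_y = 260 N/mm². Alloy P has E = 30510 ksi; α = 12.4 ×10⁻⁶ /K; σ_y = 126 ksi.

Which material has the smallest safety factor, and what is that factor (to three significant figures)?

alloy Q, n = 1.17

Converting E to GPa, α to ×10⁻⁶/K, σ_y to MPa, then σ and n for each:
  alloy Q: E = 70.60, α = 22.9, σ_y = 254.0 → σ = 216 MPa, n = 1.17
  alloy C: E = 108.4, α = 9.03, σ_y = 867.0 → σ = 131 MPa, n = 6.61
  alloy R: E = 31.99, α = 21.7, σ_y = 260.0 → σ = 93.0 MPa, n = 2.79
  alloy P: E = 210.4, α = 12.4, σ_y = 868.7 → σ = 350 MPa, n = 2.49
The minimum is alloy Q at n = 1.17.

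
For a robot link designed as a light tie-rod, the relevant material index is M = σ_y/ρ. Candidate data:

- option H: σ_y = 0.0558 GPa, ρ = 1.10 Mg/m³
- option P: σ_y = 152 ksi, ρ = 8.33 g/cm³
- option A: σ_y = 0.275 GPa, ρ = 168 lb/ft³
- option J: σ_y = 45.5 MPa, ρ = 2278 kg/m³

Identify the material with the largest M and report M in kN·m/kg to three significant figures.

In SI units:
  option H: σ_y = 55.80 MPa, ρ = 1100 kg/m³
  option P: σ_y = 1048 MPa, ρ = 8330 kg/m³
  option A: σ_y = 275.0 MPa, ρ = 2691 kg/m³
  option J: σ_y = 45.50 MPa, ρ = 2278 kg/m³
  option P: M = 126 kN·m/kg
  option A: M = 102 kN·m/kg
  option H: M = 50.7 kN·m/kg
  option J: M = 20.0 kN·m/kg
The maximum is for option P.

option P, M = 126 kN·m/kg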